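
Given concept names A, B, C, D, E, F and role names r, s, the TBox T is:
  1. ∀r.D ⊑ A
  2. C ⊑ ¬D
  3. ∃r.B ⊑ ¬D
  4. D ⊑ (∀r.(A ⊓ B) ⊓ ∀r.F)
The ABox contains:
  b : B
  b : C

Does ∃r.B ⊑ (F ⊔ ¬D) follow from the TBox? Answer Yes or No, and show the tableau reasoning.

1. ∃r.B ⊑ (F ⊔ ¬D)  ⇔  (∃r.B ⊓ (¬F ⊓ D)) unsat w.r.t. T
   all branches close; clash {D, ¬D} at x₀
2. Hence ∃r.B ⊑ (F ⊔ ¬D): entailed.

Yes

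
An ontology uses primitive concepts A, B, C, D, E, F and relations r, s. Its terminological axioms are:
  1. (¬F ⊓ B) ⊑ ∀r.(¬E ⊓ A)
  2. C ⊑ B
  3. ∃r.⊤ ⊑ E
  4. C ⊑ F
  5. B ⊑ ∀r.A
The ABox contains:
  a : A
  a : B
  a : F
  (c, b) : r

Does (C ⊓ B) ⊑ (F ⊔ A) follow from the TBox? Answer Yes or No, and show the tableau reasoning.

1. (C ⊓ B) ⊑ (F ⊔ A)  ⇔  ((C ⊓ B) ⊓ (¬F ⊓ ¬A)) unsat w.r.t. T
   all branches close; clash {F, ¬F} at x₀
2. Hence (C ⊓ B) ⊑ (F ⊔ A): entailed.

Yes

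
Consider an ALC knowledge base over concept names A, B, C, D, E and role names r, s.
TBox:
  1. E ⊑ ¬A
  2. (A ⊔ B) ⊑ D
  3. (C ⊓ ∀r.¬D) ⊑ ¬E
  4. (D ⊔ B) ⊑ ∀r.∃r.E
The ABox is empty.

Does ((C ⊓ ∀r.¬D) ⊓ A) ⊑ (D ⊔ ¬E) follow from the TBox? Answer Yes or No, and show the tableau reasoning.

1. ((C ⊓ ∀r.¬D) ⊓ A) ⊑ (D ⊔ ¬E)  ⇔  (((C ⊓ ∀r.¬D) ⊓ A) ⊓ (¬D ⊓ E)) unsat w.r.t. T
   all branches close; clash {A, ¬A} at x₀
2. Hence ((C ⊓ ∀r.¬D) ⊓ A) ⊑ (D ⊔ ¬E): entailed.

Yes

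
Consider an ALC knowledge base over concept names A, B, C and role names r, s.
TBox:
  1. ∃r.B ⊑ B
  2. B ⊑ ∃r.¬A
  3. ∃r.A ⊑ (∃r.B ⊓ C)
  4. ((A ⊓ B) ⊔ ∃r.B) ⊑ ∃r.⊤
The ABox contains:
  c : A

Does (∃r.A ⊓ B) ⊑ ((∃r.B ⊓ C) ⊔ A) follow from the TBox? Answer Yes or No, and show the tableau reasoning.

1. (∃r.A ⊓ B) ⊑ ((∃r.B ⊓ C) ⊔ A)  ⇔  ((∃r.A ⊓ B) ⊓ ((∀r.¬B ⊔ ¬C) ⊓ ¬A)) unsat w.r.t. T
   all branches close; clash {C, ¬C} at x₀
2. Hence (∃r.A ⊓ B) ⊑ ((∃r.B ⊓ C) ⊔ A): entailed.

Yes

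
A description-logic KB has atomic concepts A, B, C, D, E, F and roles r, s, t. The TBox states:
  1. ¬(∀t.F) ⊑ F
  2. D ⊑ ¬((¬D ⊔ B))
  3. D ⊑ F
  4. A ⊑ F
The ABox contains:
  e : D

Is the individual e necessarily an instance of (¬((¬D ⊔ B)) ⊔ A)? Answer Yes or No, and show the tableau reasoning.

Yes

1. e : (¬((¬D ⊔ B)) ⊔ A)?  L(e) = {D} ∪ {((¬D ⊔ B) ⊓ ¬A)}
   clash {B, ¬B} at e — e ∈ (¬((¬D ⊔ B)) ⊔ A)
2. Hence e : (¬((¬D ⊔ B)) ⊔ A): entailed.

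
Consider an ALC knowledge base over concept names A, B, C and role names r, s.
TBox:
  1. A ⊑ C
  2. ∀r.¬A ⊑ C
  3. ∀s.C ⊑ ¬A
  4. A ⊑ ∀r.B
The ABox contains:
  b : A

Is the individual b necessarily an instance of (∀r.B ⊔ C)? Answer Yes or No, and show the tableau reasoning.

1. b : (∀r.B ⊔ C)?  L(b) = {A} ∪ {(∃r.¬B ⊓ ¬C)}
   clash {C, ¬C} at b — b ∈ (∀r.B ⊔ C)
2. Hence b : (∀r.B ⊔ C): entailed.

Yes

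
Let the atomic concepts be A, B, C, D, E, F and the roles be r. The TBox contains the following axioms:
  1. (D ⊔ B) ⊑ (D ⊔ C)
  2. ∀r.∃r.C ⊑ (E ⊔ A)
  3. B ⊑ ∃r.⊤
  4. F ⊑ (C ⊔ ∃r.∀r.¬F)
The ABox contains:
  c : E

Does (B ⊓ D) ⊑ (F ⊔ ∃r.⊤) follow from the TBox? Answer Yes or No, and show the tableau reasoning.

Yes

1. (B ⊓ D) ⊑ (F ⊔ ∃r.⊤)  ⇔  ((B ⊓ D) ⊓ (¬F ⊓ ∀r.⊥)) unsat w.r.t. T
   all branches close; clash ⊥ at an ∃-successor
2. Hence (B ⊓ D) ⊑ (F ⊔ ∃r.⊤): entailed.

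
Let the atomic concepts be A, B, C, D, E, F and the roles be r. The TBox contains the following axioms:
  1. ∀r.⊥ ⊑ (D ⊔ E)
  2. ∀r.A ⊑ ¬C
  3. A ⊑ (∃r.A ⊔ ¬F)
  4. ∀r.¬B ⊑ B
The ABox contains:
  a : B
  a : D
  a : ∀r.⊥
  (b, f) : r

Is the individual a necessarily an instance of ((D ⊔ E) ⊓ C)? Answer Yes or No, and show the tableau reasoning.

1. a : ((D ⊔ E) ⊓ C)?  L(a) = {B, D, ∀r.⊥} ∪ {((¬D ⊓ ¬E) ⊔ ¬C)}
   apply at a: ∀r.⊥⊑(D ⊔ E)
   open: L(a) ⊇ {B, D, ¬A, ¬C, ∀r.⊥} — a ∉ ((D ⊔ E) ⊓ C) possible
2. Hence a : ((D ⊔ E) ⊓ C): not entailed.

No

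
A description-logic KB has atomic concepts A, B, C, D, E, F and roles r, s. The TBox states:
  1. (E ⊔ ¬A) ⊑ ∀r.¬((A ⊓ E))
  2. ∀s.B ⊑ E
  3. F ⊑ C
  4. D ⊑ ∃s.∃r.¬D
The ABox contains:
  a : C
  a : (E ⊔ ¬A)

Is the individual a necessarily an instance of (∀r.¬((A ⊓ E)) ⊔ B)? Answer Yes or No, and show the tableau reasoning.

Yes

1. a : (∀r.¬((A ⊓ E)) ⊔ B)?  L(a) = {C, (E ⊔ ¬A)} ∪ {(∃r.(A ⊓ E) ⊓ ¬B)}
   clash {E, ¬E} at an ∃-successor — a ∈ (∀r.¬((A ⊓ E)) ⊔ B)
2. Hence a : (∀r.¬((A ⊓ E)) ⊔ B): entailed.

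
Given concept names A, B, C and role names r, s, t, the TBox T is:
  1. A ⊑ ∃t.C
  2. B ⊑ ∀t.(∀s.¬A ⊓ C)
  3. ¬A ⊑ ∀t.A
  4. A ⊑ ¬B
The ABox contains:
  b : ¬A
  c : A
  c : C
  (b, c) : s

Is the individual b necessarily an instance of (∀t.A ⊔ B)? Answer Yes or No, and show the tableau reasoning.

Yes

1. b : (∀t.A ⊔ B)?  L(b) = {¬A} ∪ {(∃t.¬A ⊓ ¬B)}
   clash {A, ¬A} at an ∃-successor — b ∈ (∀t.A ⊔ B)
2. Hence b : (∀t.A ⊔ B): entailed.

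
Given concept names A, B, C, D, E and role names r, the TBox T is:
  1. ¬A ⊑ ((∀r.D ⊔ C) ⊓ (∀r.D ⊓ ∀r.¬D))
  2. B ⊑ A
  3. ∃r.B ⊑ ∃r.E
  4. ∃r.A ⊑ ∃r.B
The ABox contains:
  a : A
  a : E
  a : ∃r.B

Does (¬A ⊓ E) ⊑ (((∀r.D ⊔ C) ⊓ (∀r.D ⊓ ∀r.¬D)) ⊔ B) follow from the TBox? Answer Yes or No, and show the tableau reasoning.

Yes

1. (¬A ⊓ E) ⊑ (((∀r.D ⊔ C) ⊓ (∀r.D ⊓ ∀r.¬D)) ⊔ B)  ⇔  ((¬A ⊓ E) ⊓ (((∃r.¬D ⊓ ¬C) ⊔ (∃r.¬D ⊔ ∃r.D)) ⊓ ¬B)) unsat w.r.t. T
   all branches close; clash {D, ¬D} at an ∃-successor
2. Hence (¬A ⊓ E) ⊑ (((∀r.D ⊔ C) ⊓ (∀r.D ⊓ ∀r.¬D)) ⊔ B): entailed.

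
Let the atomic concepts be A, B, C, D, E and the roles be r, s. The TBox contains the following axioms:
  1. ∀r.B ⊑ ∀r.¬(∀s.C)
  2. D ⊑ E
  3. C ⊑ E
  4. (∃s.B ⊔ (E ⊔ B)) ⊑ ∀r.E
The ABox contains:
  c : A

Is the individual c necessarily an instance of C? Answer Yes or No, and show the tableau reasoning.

1. c : C?  L(c) = {A} ∪ {¬C}
   open: L(c) ⊇ {A, ¬B, ¬C, ¬D, ¬E, …} (+ ∃-successors) — c ∉ C possible
2. Hence c : C: not entailed.

No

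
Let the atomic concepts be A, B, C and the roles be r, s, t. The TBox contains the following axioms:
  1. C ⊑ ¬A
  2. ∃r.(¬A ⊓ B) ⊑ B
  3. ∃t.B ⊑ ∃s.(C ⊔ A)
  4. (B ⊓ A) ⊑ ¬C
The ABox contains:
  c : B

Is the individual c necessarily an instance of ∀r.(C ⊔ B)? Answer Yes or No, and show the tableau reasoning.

1. c : ∀r.(C ⊔ B)?  L(c) = {B} ∪ {∃r.(¬C ⊓ ¬B)}
   open: L(c) ⊇ {B, ¬C, ∀t.¬B, ∃r.(¬C ⊓ ¬B)} (+ ∃-successors) — c ∉ ∀r.(C ⊔ B) possible
2. Hence c : ∀r.(C ⊔ B): not entailed.

No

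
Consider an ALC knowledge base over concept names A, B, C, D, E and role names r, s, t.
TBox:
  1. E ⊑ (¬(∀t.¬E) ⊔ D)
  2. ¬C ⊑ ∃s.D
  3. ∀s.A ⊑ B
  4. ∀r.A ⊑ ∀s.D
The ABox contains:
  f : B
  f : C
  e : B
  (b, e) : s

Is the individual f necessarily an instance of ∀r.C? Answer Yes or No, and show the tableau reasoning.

1. f : ∀r.C?  L(f) = {B, C} ∪ {∃r.¬C}
   open: L(f) ⊇ {B, C, ¬E, ∃r.¬A, ∃r.¬C} (+ ∃-successors) — f ∉ ∀r.C possible
2. Hence f : ∀r.C: not entailed.

No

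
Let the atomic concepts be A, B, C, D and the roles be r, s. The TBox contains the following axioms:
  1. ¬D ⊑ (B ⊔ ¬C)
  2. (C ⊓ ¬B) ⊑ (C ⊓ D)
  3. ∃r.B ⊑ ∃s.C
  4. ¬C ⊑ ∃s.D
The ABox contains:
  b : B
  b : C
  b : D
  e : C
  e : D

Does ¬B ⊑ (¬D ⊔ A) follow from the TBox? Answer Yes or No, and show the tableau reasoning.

1. ¬B ⊑ (¬D ⊔ A)  ⇔  (¬B ⊓ (D ⊓ ¬A)) unsat w.r.t. T
   open: L(x₀) ⊇ {C, D, ¬A, ¬B, ∀r.¬B}
2. Hence ¬B ⊑ (¬D ⊔ A): not entailed.

No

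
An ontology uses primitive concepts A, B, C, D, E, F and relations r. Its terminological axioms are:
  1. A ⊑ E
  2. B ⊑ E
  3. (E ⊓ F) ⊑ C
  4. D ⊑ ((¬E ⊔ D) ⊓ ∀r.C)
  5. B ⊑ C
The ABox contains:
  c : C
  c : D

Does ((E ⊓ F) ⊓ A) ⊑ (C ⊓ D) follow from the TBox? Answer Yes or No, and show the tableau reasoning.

No

1. ((E ⊓ F) ⊓ A) ⊑ (C ⊓ D)  ⇔  (((E ⊓ F) ⊓ A) ⊓ (¬C ⊔ ¬D)) unsat w.r.t. T
   apply at x₀: (E ⊓ F)⊑C
   open: L(x₀) ⊇ {A, C, E, F, ¬B, …}
2. Hence ((E ⊓ F) ⊓ A) ⊑ (C ⊓ D): not entailed.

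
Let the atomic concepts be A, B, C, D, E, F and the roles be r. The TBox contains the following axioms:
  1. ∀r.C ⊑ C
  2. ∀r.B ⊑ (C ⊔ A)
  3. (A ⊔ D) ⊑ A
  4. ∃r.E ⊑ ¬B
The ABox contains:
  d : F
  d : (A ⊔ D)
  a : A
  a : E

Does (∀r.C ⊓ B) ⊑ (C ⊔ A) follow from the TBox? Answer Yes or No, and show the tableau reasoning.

1. (∀r.C ⊓ B) ⊑ (C ⊔ A)  ⇔  ((∀r.C ⊓ B) ⊓ (¬C ⊓ ¬A)) unsat w.r.t. T
   all branches close; clash {A, ¬A} at x₀
2. Hence (∀r.C ⊓ B) ⊑ (C ⊔ A): entailed.

Yes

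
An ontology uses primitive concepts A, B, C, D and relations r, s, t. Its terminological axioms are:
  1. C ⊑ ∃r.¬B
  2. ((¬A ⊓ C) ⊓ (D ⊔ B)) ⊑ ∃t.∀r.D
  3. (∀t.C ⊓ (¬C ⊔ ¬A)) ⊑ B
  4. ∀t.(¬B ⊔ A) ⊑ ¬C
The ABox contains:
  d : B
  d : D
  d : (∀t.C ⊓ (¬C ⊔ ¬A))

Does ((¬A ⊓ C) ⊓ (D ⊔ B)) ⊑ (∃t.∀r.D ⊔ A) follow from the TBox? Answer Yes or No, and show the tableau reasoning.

1. ((¬A ⊓ C) ⊓ (D ⊔ B)) ⊑ (∃t.∀r.D ⊔ A)  ⇔  (((¬A ⊓ C) ⊓ (D ⊔ B)) ⊓ (∀t.∃r.¬D ⊓ ¬A)) unsat w.r.t. T
   all branches close; clash {C, ¬C} at x₀
2. Hence ((¬A ⊓ C) ⊓ (D ⊔ B)) ⊑ (∃t.∀r.D ⊔ A): entailed.

Yes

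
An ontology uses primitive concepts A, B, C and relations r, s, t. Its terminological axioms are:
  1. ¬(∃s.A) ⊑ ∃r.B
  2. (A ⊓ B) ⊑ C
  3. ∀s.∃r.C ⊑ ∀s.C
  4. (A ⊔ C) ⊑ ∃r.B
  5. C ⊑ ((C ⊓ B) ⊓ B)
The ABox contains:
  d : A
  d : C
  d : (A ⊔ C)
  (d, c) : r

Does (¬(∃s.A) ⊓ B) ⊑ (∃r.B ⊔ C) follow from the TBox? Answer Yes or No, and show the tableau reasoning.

Yes

1. (¬(∃s.A) ⊓ B) ⊑ (∃r.B ⊔ C)  ⇔  ((∀s.¬A ⊓ B) ⊓ (∀r.¬B ⊓ ¬C)) unsat w.r.t. T
   all branches close; clash {C, ¬C} at x₀
2. Hence (¬(∃s.A) ⊓ B) ⊑ (∃r.B ⊔ C): entailed.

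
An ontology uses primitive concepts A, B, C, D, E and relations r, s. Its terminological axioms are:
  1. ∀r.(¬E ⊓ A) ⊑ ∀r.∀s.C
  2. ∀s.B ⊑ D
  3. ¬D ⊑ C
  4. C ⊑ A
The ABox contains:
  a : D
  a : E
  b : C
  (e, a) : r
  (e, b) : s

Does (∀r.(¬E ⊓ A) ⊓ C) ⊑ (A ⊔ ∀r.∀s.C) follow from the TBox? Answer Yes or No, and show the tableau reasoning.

Yes

1. (∀r.(¬E ⊓ A) ⊓ C) ⊑ (A ⊔ ∀r.∀s.C)  ⇔  ((∀r.(¬E ⊓ A) ⊓ C) ⊓ (¬A ⊓ ∃r.∃s.¬C)) unsat w.r.t. T
   all branches close; clash {A, ¬A} at x₀
2. Hence (∀r.(¬E ⊓ A) ⊓ C) ⊑ (A ⊔ ∀r.∀s.C): entailed.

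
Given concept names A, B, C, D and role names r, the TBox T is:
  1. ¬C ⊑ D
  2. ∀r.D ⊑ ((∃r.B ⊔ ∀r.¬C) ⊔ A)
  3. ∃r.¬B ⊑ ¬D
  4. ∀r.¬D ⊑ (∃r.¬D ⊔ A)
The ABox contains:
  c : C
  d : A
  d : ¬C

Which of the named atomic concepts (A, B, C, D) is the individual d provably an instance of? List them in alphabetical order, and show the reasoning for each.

1. d : A?  L(d) = {A, ¬C} ∪ {¬A}
   clash {A, ¬A} at d — d ∈ A
2. d : B?  L(d) = {A, ¬C} ∪ {¬B}
   apply at d: ¬C⊑D
   open: L(d) ⊇ {A, D, ¬B, ¬C, ∀r.B, …} (+ ∃-successors) — d ∉ B possible
3. d : C?  L(d) = {A, ¬C} ∪ {¬C}
   apply at d: ¬C⊑D
   open: L(d) ⊇ {A, D, ¬C, ∀r.B, ∃r.D, …} (+ ∃-successors) — d ∉ C possible
4. d : D?  L(d) = {A, ¬C} ∪ {¬D}
   clash {D, ¬D} at d — d ∈ D
5. Entailed for d: {A, D}

{A, D}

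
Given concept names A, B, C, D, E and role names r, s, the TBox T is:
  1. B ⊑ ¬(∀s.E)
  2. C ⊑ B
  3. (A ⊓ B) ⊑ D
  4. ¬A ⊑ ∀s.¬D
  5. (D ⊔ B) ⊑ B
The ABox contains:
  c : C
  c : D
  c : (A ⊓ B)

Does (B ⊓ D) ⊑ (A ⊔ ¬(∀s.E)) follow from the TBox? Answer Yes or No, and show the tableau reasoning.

1. (B ⊓ D) ⊑ (A ⊔ ¬(∀s.E))  ⇔  ((B ⊓ D) ⊓ (¬A ⊓ ∀s.E)) unsat w.r.t. T
   all branches close; clash {E, ¬E} at an ∃-successor
2. Hence (B ⊓ D) ⊑ (A ⊔ ¬(∀s.E)): entailed.

Yes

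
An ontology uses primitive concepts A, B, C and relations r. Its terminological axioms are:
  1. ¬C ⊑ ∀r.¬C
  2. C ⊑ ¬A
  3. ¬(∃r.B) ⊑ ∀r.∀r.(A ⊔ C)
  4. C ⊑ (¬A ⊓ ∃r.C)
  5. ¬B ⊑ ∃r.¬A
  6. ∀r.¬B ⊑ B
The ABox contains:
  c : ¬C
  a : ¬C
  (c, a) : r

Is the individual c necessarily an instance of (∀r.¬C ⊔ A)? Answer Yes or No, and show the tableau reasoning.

Yes

1. c : (∀r.¬C ⊔ A)?  L(c) = {¬C} ∪ {(∃r.C ⊓ ¬A)}
   clash {C, ¬C} at an ∃-successor — c ∈ (∀r.¬C ⊔ A)
2. Hence c : (∀r.¬C ⊔ A): entailed.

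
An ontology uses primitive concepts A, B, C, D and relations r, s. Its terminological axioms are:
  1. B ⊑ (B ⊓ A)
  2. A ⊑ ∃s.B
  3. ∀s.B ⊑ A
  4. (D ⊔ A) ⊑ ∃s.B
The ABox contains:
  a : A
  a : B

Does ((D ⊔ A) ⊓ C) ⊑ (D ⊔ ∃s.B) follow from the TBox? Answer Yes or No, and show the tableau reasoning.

1. ((D ⊔ A) ⊓ C) ⊑ (D ⊔ ∃s.B)  ⇔  (((D ⊔ A) ⊓ C) ⊓ (¬D ⊓ ∀s.¬B)) unsat w.r.t. T
   all branches close; clash {B, ¬B} at an ∃-successor
2. Hence ((D ⊔ A) ⊓ C) ⊑ (D ⊔ ∃s.B): entailed.

Yes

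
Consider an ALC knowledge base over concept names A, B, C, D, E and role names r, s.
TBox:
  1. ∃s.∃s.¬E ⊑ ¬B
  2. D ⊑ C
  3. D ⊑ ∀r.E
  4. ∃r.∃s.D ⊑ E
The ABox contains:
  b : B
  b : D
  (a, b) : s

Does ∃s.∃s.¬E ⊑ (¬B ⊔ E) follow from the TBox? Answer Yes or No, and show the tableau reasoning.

1. ∃s.∃s.¬E ⊑ (¬B ⊔ E)  ⇔  (∃s.∃s.¬E ⊓ (B ⊓ ¬E)) unsat w.r.t. T
   all branches close; clash {B, ¬B} at x₀
2. Hence ∃s.∃s.¬E ⊑ (¬B ⊔ E): entailed.

Yes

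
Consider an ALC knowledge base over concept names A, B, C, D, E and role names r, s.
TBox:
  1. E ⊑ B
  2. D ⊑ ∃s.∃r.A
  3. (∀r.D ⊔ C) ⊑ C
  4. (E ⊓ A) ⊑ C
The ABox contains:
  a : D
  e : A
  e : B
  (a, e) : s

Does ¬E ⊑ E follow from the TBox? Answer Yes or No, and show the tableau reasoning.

1. ¬E ⊑ E  ⇔  (¬E ⊓ ¬E) unsat w.r.t. T
   open: L(x₀) ⊇ {¬C, ¬D, ¬E, ∃r.¬D} (+ ∃-successors)
2. Hence ¬E ⊑ E: not entailed.

No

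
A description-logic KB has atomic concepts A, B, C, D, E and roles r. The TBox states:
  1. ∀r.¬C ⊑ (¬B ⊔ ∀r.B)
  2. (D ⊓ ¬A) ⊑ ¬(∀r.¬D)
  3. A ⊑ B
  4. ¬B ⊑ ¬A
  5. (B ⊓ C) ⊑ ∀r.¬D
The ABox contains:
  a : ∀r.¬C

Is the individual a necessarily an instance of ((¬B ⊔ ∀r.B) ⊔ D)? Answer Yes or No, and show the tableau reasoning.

Yes

1. a : ((¬B ⊔ ∀r.B) ⊔ D)?  L(a) = {∀r.¬C} ∪ {((B ⊓ ∃r.¬B) ⊓ ¬D)}
   clash {D, ¬D} at an ∃-successor — a ∈ ((¬B ⊔ ∀r.B) ⊔ D)
2. Hence a : ((¬B ⊔ ∀r.B) ⊔ D): entailed.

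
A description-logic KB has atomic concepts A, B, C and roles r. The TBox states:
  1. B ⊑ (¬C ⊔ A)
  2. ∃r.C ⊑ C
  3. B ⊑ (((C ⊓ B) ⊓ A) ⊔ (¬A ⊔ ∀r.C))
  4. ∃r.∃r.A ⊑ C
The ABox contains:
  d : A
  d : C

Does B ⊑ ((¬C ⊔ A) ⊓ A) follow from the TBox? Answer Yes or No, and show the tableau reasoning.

No

1. B ⊑ ((¬C ⊔ A) ⊓ A)  ⇔  (B ⊓ ((C ⊓ ¬A) ⊔ ¬A)) unsat w.r.t. T
   apply at x₀: B⊑(¬C ⊔ A); B⊑(((C ⊓ B) ⊓ A) ⊔ (¬A ⊔ ∀r.C))
   open: L(x₀) ⊇ {B, ¬A, ¬C, ∀r.¬C, ∀r.∀r.¬A}
2. Hence B ⊑ ((¬C ⊔ A) ⊓ A): not entailed.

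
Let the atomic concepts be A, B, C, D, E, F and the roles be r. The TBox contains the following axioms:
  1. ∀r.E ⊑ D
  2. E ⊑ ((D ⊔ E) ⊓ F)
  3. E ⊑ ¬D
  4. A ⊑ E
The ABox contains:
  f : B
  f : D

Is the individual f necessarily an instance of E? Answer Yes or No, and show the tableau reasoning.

1. f : E?  L(f) = {B, D} ∪ {¬E}
   open: L(f) ⊇ {B, D, ¬A, ¬E} — f ∉ E possible
2. Hence f : E: not entailed.

No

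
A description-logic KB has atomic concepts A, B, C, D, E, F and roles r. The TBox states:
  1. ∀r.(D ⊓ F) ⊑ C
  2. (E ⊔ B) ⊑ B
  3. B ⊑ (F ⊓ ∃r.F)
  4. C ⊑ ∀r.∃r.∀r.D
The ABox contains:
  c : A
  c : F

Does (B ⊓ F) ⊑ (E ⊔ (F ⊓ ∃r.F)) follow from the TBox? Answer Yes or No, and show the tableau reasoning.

1. (B ⊓ F) ⊑ (E ⊔ (F ⊓ ∃r.F))  ⇔  ((B ⊓ F) ⊓ (¬E ⊓ (¬F ⊔ ∀r.¬F))) unsat w.r.t. T
   all branches close; clash {F, ¬F} at an ∃-successor
2. Hence (B ⊓ F) ⊑ (E ⊔ (F ⊓ ∃r.F)): entailed.

Yes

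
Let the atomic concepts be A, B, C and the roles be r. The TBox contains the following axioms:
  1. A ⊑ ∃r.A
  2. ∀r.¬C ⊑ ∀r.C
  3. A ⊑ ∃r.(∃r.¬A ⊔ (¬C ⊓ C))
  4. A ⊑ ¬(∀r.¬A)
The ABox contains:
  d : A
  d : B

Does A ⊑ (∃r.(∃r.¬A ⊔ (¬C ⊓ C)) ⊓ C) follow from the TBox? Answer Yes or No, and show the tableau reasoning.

1. A ⊑ (∃r.(∃r.¬A ⊔ (¬C ⊓ C)) ⊓ C)  ⇔  (A ⊓ (∀r.(∀r.A ⊓ (C ⊔ ¬C)) ⊔ ¬C)) unsat w.r.t. T
   apply at x₀: A⊑∃r.A; A⊑∃r.(∃r.¬A ⊔ (¬C ⊓ C)); A⊑¬(∀r.¬A)
   open: L(x₀) ⊇ {A, ¬C, ∃r.(∃r.¬A ⊔ (¬C ⊓ C)), ∃r.A, ∃r.C} (+ ∃-successors)
2. Hence A ⊑ (∃r.(∃r.¬A ⊔ (¬C ⊓ C)) ⊓ C): not entailed.

No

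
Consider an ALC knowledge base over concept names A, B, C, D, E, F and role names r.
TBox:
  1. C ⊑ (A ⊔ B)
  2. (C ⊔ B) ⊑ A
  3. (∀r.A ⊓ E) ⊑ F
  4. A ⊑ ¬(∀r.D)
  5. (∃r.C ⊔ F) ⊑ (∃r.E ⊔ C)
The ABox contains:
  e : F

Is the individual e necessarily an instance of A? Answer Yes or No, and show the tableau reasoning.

1. e : A?  L(e) = {F} ∪ {¬A}
   open: L(e) ⊇ {F, ¬A, ¬B, ¬C, ∃r.E} (+ ∃-successors) — e ∉ A possible
2. Hence e : A: not entailed.

No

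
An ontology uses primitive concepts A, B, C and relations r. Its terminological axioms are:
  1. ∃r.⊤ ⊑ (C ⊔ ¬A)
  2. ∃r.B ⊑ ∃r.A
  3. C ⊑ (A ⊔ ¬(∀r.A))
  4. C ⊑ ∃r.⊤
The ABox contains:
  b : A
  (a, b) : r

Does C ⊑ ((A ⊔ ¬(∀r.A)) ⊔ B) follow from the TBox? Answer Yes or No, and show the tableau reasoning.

1. C ⊑ ((A ⊔ ¬(∀r.A)) ⊔ B)  ⇔  (C ⊓ ((¬A ⊓ ∀r.A) ⊓ ¬B)) unsat w.r.t. T
   all branches close; clash {A, ¬A} at an ∃-successor
2. Hence C ⊑ ((A ⊔ ¬(∀r.A)) ⊔ B): entailed.

Yes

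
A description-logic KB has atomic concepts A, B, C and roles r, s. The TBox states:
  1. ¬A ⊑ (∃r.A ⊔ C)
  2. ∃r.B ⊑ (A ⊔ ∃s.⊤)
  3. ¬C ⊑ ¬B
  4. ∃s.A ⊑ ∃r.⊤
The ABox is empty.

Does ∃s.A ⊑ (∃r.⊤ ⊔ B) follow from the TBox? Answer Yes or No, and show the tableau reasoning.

Yes

1. ∃s.A ⊑ (∃r.⊤ ⊔ B)  ⇔  (∃s.A ⊓ (∀r.⊥ ⊓ ¬B)) unsat w.r.t. T
   all branches close; clash ⊥ at an ∃-successor
2. Hence ∃s.A ⊑ (∃r.⊤ ⊔ B): entailed.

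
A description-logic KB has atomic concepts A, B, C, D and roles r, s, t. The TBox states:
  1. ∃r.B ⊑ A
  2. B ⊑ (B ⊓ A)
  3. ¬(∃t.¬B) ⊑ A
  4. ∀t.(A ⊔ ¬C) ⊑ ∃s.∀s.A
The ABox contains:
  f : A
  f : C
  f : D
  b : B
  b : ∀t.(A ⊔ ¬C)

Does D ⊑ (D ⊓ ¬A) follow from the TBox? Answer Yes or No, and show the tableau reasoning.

No

1. D ⊑ (D ⊓ ¬A)  ⇔  (D ⊓ (¬D ⊔ A)) unsat w.r.t. T
   open: L(x₀) ⊇ {A, D, ¬B, ∃t.(¬A ⊓ C)} (+ ∃-successors)
2. Hence D ⊑ (D ⊓ ¬A): not entailed.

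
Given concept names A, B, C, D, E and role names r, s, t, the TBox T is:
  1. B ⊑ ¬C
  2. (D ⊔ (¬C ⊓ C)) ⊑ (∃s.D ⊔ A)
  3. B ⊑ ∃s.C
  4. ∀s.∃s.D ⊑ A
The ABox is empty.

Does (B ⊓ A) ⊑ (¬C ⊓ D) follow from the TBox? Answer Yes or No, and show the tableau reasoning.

No

1. (B ⊓ A) ⊑ (¬C ⊓ D)  ⇔  ((B ⊓ A) ⊓ (C ⊔ ¬D)) unsat w.r.t. T
   apply at x₀: B⊑¬C; B⊑∃s.C
   open: L(x₀) ⊇ {A, B, ¬C, ¬D, ∃s.C} (+ ∃-successors)
2. Hence (B ⊓ A) ⊑ (¬C ⊓ D): not entailed.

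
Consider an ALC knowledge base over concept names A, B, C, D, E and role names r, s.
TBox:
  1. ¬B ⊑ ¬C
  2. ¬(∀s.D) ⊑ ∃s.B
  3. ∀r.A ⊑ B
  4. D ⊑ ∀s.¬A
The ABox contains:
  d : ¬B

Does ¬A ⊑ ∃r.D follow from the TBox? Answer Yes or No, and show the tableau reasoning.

No

1. ¬A ⊑ ∃r.D  ⇔  (¬A ⊓ ∀r.¬D) unsat w.r.t. T
   open: L(x₀) ⊇ {B, ¬A, ¬D, ∀r.¬D, ∀s.D}
2. Hence ¬A ⊑ ∃r.D: not entailed.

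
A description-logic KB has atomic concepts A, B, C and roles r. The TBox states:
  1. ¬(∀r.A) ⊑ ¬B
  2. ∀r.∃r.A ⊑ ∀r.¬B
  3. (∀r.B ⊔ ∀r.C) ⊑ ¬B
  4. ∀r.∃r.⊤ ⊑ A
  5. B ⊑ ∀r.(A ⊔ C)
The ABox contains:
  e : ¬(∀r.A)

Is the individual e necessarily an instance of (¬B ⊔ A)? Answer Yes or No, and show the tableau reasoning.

1. e : (¬B ⊔ A)?  L(e) = {¬(∀r.A)} ∪ {(B ⊓ ¬A)}
   clash {B, ¬B} at e — e ∈ (¬B ⊔ A)
2. Hence e : (¬B ⊔ A): entailed.

Yes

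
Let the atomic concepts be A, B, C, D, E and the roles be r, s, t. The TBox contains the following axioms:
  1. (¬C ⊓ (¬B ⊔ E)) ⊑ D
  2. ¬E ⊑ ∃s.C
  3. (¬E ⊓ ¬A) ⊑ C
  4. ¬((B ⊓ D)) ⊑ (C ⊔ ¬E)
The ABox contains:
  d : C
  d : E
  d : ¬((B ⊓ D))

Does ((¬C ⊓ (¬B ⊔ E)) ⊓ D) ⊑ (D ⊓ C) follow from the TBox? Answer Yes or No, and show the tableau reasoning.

No

1. ((¬C ⊓ (¬B ⊔ E)) ⊓ D) ⊑ (D ⊓ C)  ⇔  (((¬C ⊓ (¬B ⊔ E)) ⊓ D) ⊓ (¬D ⊔ ¬C)) unsat w.r.t. T
   open: L(x₀) ⊇ {B, D, E, ¬C}
2. Hence ((¬C ⊓ (¬B ⊔ E)) ⊓ D) ⊑ (D ⊓ C): not entailed.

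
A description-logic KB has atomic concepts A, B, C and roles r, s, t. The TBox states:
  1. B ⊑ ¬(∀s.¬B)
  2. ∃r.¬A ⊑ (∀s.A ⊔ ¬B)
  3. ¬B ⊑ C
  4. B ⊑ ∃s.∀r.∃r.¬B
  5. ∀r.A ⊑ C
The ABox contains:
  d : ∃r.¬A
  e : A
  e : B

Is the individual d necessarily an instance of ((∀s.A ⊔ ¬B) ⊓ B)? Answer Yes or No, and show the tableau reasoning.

No

1. d : ((∀s.A ⊔ ¬B) ⊓ B)?  L(d) = {∃r.¬A} ∪ {((∃s.¬A ⊓ B) ⊔ ¬B)}
   apply at d: ∃r.¬A⊑(∀s.A ⊔ ¬B)
   open: L(d) ⊇ {C, ¬B, ∃r.¬A} (+ ∃-successors) — d ∉ ((∀s.A ⊔ ¬B) ⊓ B) possible
2. Hence d : ((∀s.A ⊔ ¬B) ⊓ B): not entailed.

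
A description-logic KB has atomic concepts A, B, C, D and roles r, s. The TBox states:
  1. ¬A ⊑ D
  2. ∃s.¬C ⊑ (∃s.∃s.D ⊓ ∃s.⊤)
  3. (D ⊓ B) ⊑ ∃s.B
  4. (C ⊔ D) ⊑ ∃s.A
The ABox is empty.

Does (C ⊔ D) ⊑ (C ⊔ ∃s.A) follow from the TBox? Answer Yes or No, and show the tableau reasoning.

Yes

1. (C ⊔ D) ⊑ (C ⊔ ∃s.A)  ⇔  ((C ⊔ D) ⊓ (¬C ⊓ ∀s.¬A)) unsat w.r.t. T
   all branches close; clash {A, ¬A} at an ∃-successor
2. Hence (C ⊔ D) ⊑ (C ⊔ ∃s.A): entailed.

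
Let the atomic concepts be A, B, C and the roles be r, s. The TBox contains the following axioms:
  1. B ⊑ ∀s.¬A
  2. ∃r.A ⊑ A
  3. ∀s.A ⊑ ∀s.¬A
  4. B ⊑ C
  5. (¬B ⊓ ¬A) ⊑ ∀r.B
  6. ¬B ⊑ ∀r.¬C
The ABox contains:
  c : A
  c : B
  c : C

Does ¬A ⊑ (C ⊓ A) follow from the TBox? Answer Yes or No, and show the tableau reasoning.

1. ¬A ⊑ (C ⊓ A)  ⇔  (¬A ⊓ (¬C ⊔ ¬A)) unsat w.r.t. T
   open: L(x₀) ⊇ {B, C, ¬A, ∀r.¬A, ∀s.¬A}
2. Hence ¬A ⊑ (C ⊓ A): not entailed.

No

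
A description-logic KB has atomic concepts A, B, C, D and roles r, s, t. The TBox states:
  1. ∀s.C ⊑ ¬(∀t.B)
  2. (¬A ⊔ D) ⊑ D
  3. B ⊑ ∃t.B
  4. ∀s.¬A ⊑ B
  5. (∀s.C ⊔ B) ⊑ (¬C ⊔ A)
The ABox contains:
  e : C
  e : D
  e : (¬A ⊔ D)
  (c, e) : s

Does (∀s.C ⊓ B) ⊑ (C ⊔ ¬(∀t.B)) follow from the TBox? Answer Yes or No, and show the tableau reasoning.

1. (∀s.C ⊓ B) ⊑ (C ⊔ ¬(∀t.B))  ⇔  ((∀s.C ⊓ B) ⊓ (¬C ⊓ ∀t.B)) unsat w.r.t. T
   all branches close; clash {B, ¬B} at an ∃-successor
2. Hence (∀s.C ⊓ B) ⊑ (C ⊔ ¬(∀t.B)): entailed.

Yes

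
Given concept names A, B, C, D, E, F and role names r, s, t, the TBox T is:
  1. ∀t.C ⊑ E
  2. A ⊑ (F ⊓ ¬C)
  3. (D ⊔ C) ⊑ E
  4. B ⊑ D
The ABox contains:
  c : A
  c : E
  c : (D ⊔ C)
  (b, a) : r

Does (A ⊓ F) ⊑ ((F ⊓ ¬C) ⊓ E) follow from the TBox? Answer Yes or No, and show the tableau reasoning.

1. (A ⊓ F) ⊑ ((F ⊓ ¬C) ⊓ E)  ⇔  ((A ⊓ F) ⊓ ((¬F ⊔ C) ⊔ ¬E)) unsat w.r.t. T
   apply at x₀: A⊑(F ⊓ ¬C)
   open: L(x₀) ⊇ {A, F, ¬B, ¬C, ¬D, …} (+ ∃-successors)
2. Hence (A ⊓ F) ⊑ ((F ⊓ ¬C) ⊓ E): not entailed.

No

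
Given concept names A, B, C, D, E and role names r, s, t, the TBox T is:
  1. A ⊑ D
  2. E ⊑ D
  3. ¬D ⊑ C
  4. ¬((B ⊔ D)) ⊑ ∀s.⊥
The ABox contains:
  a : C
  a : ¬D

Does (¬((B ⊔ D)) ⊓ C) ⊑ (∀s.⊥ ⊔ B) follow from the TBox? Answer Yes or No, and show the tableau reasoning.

1. (¬((B ⊔ D)) ⊓ C) ⊑ (∀s.⊥ ⊔ B)  ⇔  (((¬B ⊓ ¬D) ⊓ C) ⊓ (∃s.⊤ ⊓ ¬B)) unsat w.r.t. T
   all branches close; clash {D, ¬D} at x₀
2. Hence (¬((B ⊔ D)) ⊓ C) ⊑ (∀s.⊥ ⊔ B): entailed.

Yes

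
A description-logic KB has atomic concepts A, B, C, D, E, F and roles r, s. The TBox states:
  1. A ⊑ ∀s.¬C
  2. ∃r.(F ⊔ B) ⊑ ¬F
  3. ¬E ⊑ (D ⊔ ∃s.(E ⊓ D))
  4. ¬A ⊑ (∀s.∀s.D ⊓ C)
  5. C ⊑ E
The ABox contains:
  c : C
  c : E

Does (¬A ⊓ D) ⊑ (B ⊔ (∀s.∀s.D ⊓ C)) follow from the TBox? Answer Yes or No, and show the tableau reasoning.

Yes

1. (¬A ⊓ D) ⊑ (B ⊔ (∀s.∀s.D ⊓ C))  ⇔  ((¬A ⊓ D) ⊓ (¬B ⊓ (∃s.∃s.¬D ⊔ ¬C))) unsat w.r.t. T
   all branches close; clash {C, ¬C} at x₀
2. Hence (¬A ⊓ D) ⊑ (B ⊔ (∀s.∀s.D ⊓ C)): entailed.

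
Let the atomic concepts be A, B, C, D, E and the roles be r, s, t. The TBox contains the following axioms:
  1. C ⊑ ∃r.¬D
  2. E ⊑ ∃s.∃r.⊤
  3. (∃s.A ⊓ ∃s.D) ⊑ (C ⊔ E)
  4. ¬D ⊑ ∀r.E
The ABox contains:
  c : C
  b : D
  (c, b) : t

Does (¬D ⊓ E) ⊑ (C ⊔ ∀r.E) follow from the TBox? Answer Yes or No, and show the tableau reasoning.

Yes

1. (¬D ⊓ E) ⊑ (C ⊔ ∀r.E)  ⇔  ((¬D ⊓ E) ⊓ (¬C ⊓ ∃r.¬E)) unsat w.r.t. T
   all branches close; clash {E, ¬E} at an ∃-successor
2. Hence (¬D ⊓ E) ⊑ (C ⊔ ∀r.E): entailed.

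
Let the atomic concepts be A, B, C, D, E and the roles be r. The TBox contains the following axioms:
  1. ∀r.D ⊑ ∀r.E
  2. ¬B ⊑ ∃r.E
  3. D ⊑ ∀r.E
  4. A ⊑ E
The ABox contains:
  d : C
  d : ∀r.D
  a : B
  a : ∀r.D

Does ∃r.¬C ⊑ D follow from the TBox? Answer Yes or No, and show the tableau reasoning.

No

1. ∃r.¬C ⊑ D  ⇔  (∃r.¬C ⊓ ¬D) unsat w.r.t. T
   open: L(x₀) ⊇ {B, ¬A, ¬D, ∃r.¬C, ∃r.¬D} (+ ∃-successors)
2. Hence ∃r.¬C ⊑ D: not entailed.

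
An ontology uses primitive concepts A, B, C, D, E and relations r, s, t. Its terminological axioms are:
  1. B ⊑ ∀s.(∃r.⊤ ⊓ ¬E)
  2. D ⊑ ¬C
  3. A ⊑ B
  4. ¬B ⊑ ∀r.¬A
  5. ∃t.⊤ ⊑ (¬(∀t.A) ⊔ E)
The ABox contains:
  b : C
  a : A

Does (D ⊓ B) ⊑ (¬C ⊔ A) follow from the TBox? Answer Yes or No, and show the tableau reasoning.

1. (D ⊓ B) ⊑ (¬C ⊔ A)  ⇔  ((D ⊓ B) ⊓ (C ⊓ ¬A)) unsat w.r.t. T
   all branches close; clash {C, ¬C} at x₀
2. Hence (D ⊓ B) ⊑ (¬C ⊔ A): entailed.

Yes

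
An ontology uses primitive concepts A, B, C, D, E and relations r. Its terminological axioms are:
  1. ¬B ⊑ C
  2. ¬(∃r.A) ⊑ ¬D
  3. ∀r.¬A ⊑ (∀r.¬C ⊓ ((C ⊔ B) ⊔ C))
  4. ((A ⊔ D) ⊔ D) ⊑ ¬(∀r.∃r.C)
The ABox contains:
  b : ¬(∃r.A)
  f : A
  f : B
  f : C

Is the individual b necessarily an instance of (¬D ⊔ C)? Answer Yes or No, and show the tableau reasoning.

1. b : (¬D ⊔ C)?  L(b) = {¬(∃r.A)} ∪ {(D ⊓ ¬C)}
   clash {C, ¬C} at b — b ∈ (¬D ⊔ C)
2. Hence b : (¬D ⊔ C): entailed.

Yes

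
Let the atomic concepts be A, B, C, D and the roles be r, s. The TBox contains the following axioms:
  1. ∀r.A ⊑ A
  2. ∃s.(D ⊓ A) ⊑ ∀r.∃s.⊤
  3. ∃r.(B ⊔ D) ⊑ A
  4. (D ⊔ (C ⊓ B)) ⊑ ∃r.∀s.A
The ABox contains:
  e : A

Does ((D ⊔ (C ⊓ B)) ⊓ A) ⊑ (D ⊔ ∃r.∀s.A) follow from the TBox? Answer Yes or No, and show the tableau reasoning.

1. ((D ⊔ (C ⊓ B)) ⊓ A) ⊑ (D ⊔ ∃r.∀s.A)  ⇔  (((D ⊔ (C ⊓ B)) ⊓ A) ⊓ (¬D ⊓ ∀r.∃s.¬A)) unsat w.r.t. T
   all branches close; clash {A, ¬A} at an ∃-successor
2. Hence ((D ⊔ (C ⊓ B)) ⊓ A) ⊑ (D ⊔ ∃r.∀s.A): entailed.

Yes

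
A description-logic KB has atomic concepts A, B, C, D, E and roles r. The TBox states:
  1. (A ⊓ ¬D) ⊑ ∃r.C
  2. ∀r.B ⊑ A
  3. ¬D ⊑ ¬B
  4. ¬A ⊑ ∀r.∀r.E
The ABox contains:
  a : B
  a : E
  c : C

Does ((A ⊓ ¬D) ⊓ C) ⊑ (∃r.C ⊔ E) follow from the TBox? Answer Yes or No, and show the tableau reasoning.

1. ((A ⊓ ¬D) ⊓ C) ⊑ (∃r.C ⊔ E)  ⇔  (((A ⊓ ¬D) ⊓ C) ⊓ (∀r.¬C ⊓ ¬E)) unsat w.r.t. T
   all branches close; clash {C, ¬C} at an ∃-successor
2. Hence ((A ⊓ ¬D) ⊓ C) ⊑ (∃r.C ⊔ E): entailed.

Yes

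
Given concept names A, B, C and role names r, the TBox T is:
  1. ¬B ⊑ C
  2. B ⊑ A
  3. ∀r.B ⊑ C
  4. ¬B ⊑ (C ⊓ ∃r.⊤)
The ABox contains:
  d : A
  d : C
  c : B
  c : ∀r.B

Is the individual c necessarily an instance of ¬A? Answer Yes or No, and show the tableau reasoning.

No

1. c : ¬A?  L(c) = {B, ∀r.B} ∪ {A}
   apply at c: ∀r.B⊑C
   open: L(c) ⊇ {A, B, C, ∀r.B} — c ∉ ¬A possible
2. Hence c : ¬A: not entailed.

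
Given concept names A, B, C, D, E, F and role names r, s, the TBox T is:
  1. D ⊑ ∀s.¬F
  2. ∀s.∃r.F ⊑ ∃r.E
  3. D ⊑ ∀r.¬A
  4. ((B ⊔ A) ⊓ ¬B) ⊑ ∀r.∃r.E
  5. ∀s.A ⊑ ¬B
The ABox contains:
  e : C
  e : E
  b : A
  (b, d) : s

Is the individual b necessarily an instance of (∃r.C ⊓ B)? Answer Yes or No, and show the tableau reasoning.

No

1. b : (∃r.C ⊓ B)?  L(b) = {A} ∪ {(∀r.¬C ⊔ ¬B)}
   open: L(b) ⊇ {A, B, ¬D, ∀r.¬C, ∃s.¬A, …} (+ ∃-successors) — b ∉ (∃r.C ⊓ B) possible
2. Hence b : (∃r.C ⊓ B): not entailed.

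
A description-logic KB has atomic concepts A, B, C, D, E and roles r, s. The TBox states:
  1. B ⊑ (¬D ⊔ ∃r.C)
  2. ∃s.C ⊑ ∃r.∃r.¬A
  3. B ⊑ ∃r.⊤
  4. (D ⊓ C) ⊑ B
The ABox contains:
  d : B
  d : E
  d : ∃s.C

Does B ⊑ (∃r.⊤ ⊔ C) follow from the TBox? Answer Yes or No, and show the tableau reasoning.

Yes

1. B ⊑ (∃r.⊤ ⊔ C)  ⇔  (B ⊓ (∀r.⊥ ⊓ ¬C)) unsat w.r.t. T
   all branches close; clash ⊥ at an ∃-successor
2. Hence B ⊑ (∃r.⊤ ⊔ C): entailed.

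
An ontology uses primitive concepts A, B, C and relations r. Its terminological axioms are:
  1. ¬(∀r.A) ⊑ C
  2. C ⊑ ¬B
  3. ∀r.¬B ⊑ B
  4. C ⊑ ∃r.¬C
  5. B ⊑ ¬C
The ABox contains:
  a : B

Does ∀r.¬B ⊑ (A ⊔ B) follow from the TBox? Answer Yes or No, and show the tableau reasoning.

Yes

1. ∀r.¬B ⊑ (A ⊔ B)  ⇔  (∀r.¬B ⊓ (¬A ⊓ ¬B)) unsat w.r.t. T
   all branches close; clash {B, ¬B} at x₀
2. Hence ∀r.¬B ⊑ (A ⊔ B): entailed.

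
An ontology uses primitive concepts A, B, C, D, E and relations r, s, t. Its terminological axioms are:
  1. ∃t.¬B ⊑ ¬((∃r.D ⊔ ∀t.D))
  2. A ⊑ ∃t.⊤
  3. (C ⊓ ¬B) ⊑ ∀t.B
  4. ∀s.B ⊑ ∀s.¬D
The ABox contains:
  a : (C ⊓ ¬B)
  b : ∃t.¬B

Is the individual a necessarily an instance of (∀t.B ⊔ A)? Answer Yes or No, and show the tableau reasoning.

1. a : (∀t.B ⊔ A)?  L(a) = {(C ⊓ ¬B)} ∪ {(∃t.¬B ⊓ ¬A)}
   clash {B, ¬B} at an ∃-successor — a ∈ (∀t.B ⊔ A)
2. Hence a : (∀t.B ⊔ A): entailed.

Yes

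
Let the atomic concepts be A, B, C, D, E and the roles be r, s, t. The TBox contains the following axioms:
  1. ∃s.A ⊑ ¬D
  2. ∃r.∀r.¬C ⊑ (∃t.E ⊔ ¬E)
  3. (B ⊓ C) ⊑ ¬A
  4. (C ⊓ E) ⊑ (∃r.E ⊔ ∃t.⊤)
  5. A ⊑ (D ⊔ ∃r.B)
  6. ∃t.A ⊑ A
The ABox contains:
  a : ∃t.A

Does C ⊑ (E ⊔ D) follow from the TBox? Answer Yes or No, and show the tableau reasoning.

No

1. C ⊑ (E ⊔ D)  ⇔  (C ⊓ (¬E ⊓ ¬D)) unsat w.r.t. T
   open: L(x₀) ⊇ {C, ¬A, ¬B, ¬D, ¬E, …}
2. Hence C ⊑ (E ⊔ D): not entailed.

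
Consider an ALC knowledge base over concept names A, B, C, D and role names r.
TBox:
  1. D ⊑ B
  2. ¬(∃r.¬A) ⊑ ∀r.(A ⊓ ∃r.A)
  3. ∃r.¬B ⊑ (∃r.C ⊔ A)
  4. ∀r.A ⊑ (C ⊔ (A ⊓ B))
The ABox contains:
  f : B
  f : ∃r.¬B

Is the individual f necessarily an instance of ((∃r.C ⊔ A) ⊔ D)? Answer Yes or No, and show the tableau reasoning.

Yes

1. f : ((∃r.C ⊔ A) ⊔ D)?  L(f) = {B, ∃r.¬B} ∪ {((∀r.¬C ⊓ ¬A) ⊓ ¬D)}
   clash {A, ¬A} at f — f ∈ ((∃r.C ⊔ A) ⊔ D)
2. Hence f : ((∃r.C ⊔ A) ⊔ D): entailed.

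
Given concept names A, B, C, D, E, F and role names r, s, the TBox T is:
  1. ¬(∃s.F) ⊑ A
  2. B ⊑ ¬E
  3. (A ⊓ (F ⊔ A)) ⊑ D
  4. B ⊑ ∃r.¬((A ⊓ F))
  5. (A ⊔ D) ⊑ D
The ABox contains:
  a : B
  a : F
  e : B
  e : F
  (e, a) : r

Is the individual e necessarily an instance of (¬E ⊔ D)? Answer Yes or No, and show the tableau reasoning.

Yes

1. e : (¬E ⊔ D)?  L(e) = {B, F} ∪ {(E ⊓ ¬D)}
   clash {E, ¬E} at e — e ∈ (¬E ⊔ D)
2. Hence e : (¬E ⊔ D): entailed.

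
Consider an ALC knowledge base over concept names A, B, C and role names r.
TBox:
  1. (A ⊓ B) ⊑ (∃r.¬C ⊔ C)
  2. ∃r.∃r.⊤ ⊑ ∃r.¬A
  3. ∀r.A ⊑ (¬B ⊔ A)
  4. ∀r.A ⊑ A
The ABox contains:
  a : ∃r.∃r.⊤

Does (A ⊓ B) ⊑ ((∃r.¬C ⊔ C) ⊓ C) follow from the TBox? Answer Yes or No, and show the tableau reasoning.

1. (A ⊓ B) ⊑ ((∃r.¬C ⊔ C) ⊓ C)  ⇔  ((A ⊓ B) ⊓ ((∀r.C ⊓ ¬C) ⊔ ¬C)) unsat w.r.t. T
   apply at x₀: (A ⊓ B)⊑(∃r.¬C ⊔ C)
   open: L(x₀) ⊇ {A, B, ¬C, ∀r.∀r.⊥, ∃r.¬C} (+ ∃-successors)
2. Hence (A ⊓ B) ⊑ ((∃r.¬C ⊔ C) ⊓ C): not entailed.

No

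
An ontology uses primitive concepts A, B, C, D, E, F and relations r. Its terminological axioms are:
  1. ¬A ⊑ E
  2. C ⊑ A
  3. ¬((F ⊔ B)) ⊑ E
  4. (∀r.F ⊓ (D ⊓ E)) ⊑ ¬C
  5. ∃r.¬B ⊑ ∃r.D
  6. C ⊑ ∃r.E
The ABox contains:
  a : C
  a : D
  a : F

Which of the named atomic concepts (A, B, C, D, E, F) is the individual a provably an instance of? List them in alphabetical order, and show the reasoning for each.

1. a : A?  L(a) = {C, D, F} ∪ {¬A}
   clash {A, ¬A} at a — a ∈ A
2. a : B?  L(a) = {C, D, F} ∪ {¬B}
   apply at a: C⊑A; C⊑∃r.E
   open: L(a) ⊇ {A, C, D, F, ¬B, …} (+ ∃-successors) — a ∉ B possible
3. a : C?  L(a) = {C, D, F} ∪ {¬C}
   clash {C, ¬C} at a — a ∈ C
4. a : D?  L(a) = {C, D, F} ∪ {¬D}
   clash {D, ¬D} at a — a ∈ D
5. a : E?  L(a) = {C, D, F} ∪ {¬E}
   apply at a: C⊑A; C⊑∃r.E
   open: L(a) ⊇ {A, C, D, F, ¬E, …} (+ ∃-successors) — a ∉ E possible
6. a : F?  L(a) = {C, D, F} ∪ {¬F}
   clash {F, ¬F} at a — a ∈ F
7. Entailed for a: {A, C, D, F}

{A, C, D, F}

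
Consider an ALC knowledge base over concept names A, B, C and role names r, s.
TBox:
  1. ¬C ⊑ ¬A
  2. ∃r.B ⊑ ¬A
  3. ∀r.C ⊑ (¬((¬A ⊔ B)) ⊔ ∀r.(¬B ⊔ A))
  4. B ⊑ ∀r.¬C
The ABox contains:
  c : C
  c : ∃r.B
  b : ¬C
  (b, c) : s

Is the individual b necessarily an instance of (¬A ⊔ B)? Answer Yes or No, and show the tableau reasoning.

1. b : (¬A ⊔ B)?  L(b) = {¬C} ∪ {(A ⊓ ¬B)}
   clash {A, ¬A} at b — b ∈ (¬A ⊔ B)
2. Hence b : (¬A ⊔ B): entailed.

Yes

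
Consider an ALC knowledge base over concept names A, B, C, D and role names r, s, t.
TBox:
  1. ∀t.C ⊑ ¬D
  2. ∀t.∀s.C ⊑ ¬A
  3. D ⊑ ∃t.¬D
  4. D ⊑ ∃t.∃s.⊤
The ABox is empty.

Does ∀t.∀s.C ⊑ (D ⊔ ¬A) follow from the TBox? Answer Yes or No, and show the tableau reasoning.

Yes

1. ∀t.∀s.C ⊑ (D ⊔ ¬A)  ⇔  (∀t.∀s.C ⊓ (¬D ⊓ A)) unsat w.r.t. T
   all branches close; clash {A, ¬A} at x₀
2. Hence ∀t.∀s.C ⊑ (D ⊔ ¬A): entailed.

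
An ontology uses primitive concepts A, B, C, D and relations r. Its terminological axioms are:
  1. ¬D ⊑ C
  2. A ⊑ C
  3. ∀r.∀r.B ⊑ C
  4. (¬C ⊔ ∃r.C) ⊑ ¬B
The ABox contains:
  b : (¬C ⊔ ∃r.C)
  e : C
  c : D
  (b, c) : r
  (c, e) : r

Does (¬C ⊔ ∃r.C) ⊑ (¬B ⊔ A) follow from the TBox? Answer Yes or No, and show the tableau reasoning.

1. (¬C ⊔ ∃r.C) ⊑ (¬B ⊔ A)  ⇔  ((¬C ⊔ ∃r.C) ⊓ (B ⊓ ¬A)) unsat w.r.t. T
   all branches close; clash {B, ¬B} at x₀
2. Hence (¬C ⊔ ∃r.C) ⊑ (¬B ⊔ A): entailed.

Yes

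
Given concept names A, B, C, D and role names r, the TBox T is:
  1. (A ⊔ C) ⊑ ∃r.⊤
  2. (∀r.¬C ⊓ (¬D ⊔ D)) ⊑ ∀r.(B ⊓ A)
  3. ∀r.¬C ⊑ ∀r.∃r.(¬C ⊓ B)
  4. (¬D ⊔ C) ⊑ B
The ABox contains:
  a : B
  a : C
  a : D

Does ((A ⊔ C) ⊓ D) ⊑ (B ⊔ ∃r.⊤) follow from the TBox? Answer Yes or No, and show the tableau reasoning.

Yes

1. ((A ⊔ C) ⊓ D) ⊑ (B ⊔ ∃r.⊤)  ⇔  (((A ⊔ C) ⊓ D) ⊓ (¬B ⊓ ∀r.⊥)) unsat w.r.t. T
   all branches close; clash {B, ¬B} at x₀
2. Hence ((A ⊔ C) ⊓ D) ⊑ (B ⊔ ∃r.⊤): entailed.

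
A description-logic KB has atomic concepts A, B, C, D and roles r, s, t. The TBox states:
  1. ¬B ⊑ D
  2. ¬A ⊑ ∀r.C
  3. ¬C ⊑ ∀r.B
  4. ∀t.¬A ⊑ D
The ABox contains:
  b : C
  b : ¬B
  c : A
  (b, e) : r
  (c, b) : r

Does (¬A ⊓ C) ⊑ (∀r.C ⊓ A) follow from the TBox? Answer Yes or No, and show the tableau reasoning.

1. (¬A ⊓ C) ⊑ (∀r.C ⊓ A)  ⇔  ((¬A ⊓ C) ⊓ (∃r.¬C ⊔ ¬A)) unsat w.r.t. T
   apply at x₀: ¬A⊑∀r.C
   open: L(x₀) ⊇ {B, C, ¬A, ∀r.C, ∃t.A} (+ ∃-successors)
2. Hence (¬A ⊓ C) ⊑ (∀r.C ⊓ A): not entailed.

No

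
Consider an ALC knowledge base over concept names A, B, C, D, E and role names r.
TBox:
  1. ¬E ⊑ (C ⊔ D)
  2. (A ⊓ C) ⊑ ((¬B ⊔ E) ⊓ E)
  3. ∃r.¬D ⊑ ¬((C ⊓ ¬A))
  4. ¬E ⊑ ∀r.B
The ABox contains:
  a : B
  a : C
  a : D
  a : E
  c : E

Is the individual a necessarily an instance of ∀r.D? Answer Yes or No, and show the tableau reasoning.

No

1. a : ∀r.D?  L(a) = {B, C, D, E} ∪ {∃r.¬D}
   apply at a: ∃r.¬D⊑¬((C ⊓ ¬A))
   open: L(a) ⊇ {A, B, C, D, E, …} (+ ∃-successors) — a ∉ ∀r.D possible
2. Hence a : ∀r.D: not entailed.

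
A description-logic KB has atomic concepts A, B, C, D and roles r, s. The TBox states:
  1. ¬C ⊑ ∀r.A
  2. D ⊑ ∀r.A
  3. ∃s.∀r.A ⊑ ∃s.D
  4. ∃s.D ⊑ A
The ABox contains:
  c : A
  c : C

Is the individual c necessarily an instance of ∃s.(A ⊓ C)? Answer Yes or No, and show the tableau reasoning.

1. c : ∃s.(A ⊓ C)?  L(c) = {A, C} ∪ {∀s.(¬A ⊔ ¬C)}
   open: L(c) ⊇ {A, C, ¬D, ∀s.(¬A ⊔ ¬C), ∀s.∃r.¬A} — c ∉ ∃s.(A ⊓ C) possible
2. Hence c : ∃s.(A ⊓ C): not entailed.

No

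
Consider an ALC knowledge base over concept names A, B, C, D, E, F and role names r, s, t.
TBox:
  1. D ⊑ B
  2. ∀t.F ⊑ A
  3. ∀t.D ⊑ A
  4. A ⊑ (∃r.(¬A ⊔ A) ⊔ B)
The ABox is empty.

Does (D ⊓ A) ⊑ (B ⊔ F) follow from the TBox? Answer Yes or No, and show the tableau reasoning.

Yes

1. (D ⊓ A) ⊑ (B ⊔ F)  ⇔  ((D ⊓ A) ⊓ (¬B ⊓ ¬F)) unsat w.r.t. T
   all branches close; clash {B, ¬B} at x₀
2. Hence (D ⊓ A) ⊑ (B ⊔ F): entailed.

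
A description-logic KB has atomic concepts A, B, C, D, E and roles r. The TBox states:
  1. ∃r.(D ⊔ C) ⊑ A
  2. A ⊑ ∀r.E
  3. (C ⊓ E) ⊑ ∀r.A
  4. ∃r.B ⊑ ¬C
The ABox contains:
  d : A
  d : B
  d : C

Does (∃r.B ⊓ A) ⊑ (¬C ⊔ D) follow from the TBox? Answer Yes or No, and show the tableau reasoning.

1. (∃r.B ⊓ A) ⊑ (¬C ⊔ D)  ⇔  ((∃r.B ⊓ A) ⊓ (C ⊓ ¬D)) unsat w.r.t. T
   all branches close; clash {C, ¬C} at x₀
2. Hence (∃r.B ⊓ A) ⊑ (¬C ⊔ D): entailed.

Yes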